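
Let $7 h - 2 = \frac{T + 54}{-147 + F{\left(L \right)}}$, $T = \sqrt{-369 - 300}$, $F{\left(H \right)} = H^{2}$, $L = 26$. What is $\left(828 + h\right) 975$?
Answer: $\frac{2990516100}{3703} + \frac{975 i \sqrt{669}}{3703} \approx 8.0759 \cdot 10^{5} + 6.8103 i$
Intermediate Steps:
$T = i \sqrt{669}$ ($T = \sqrt{-669} = i \sqrt{669} \approx 25.865 i$)
$h = \frac{1112}{3703} + \frac{i \sqrt{669}}{3703}$ ($h = \frac{2}{7} + \frac{\left(i \sqrt{669} + 54\right) \frac{1}{-147 + 26^{2}}}{7} = \frac{2}{7} + \frac{\left(54 + i \sqrt{669}\right) \frac{1}{-147 + 676}}{7} = \frac{2}{7} + \frac{\left(54 + i \sqrt{669}\right) \frac{1}{529}}{7} = \frac{2}{7} + \frac{\frac{54}{529} + \frac{i \sqrt{669}}{529}}{7} = \frac{2}{7} + \left(\frac{54}{3703} + \frac{i \sqrt{669}}{3703}\right) = \frac{1112}{3703} + \frac{i \sqrt{669}}{3703} \approx 0.3003 + 0.0069849 i$)
$\left(828 + h\right) 975 = \left(828 + \left(\frac{1112}{3703} + \frac{i \sqrt{669}}{3703}\right)\right) 975 = \left(\frac{3067196}{3703} + \frac{i \sqrt{669}}{3703}\right) 975 = \frac{2990516100}{3703} + \frac{975 i \sqrt{669}}{3703}$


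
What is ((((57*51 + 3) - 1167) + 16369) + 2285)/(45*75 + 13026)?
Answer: 6799/5467 ≈ 1.2436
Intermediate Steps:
((((57*51 + 3) - 1167) + 16369) + 2285)/(45*75 + 13026) = ((((2907 + 3) - 1167) + 16369) + 2285)/(3375 + 13026) = (((2910 - 1167) + 16369) + 2285)/16401 = ((1743 + 16369) + 2285)*(1/16401) = (18112 + 2285)*(1/16401) = 20397*(1/16401) = 6799/5467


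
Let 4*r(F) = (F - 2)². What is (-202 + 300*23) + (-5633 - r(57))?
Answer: 1235/4 ≈ 308.75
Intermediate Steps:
r(F) = (-2 + F)²/4 (r(F) = (F - 2)²/4 = (-2 + F)²/4)
(-202 + 300*23) + (-5633 - r(57)) = (-202 + 300*23) + (-5633 - (-2 + 57)²/4) = (-202 + 6900) + (-5633 - 55²/4) = 6698 + (-5633 - 3025/4) = 6698 - 25557/4 = 1235/4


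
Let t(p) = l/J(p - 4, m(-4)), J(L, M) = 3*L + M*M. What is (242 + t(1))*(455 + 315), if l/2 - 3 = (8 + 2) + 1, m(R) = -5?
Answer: 375375/2 ≈ 1.8769e+5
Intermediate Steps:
J(L, M) = M**2 + 3*L (J(L, M) = 3*L + M**2 = M**2 + 3*L)
l = 28 (l = 6 + 2*((8 + 2) + 1) = 6 + 2*(10 + 1) = 6 + 2*11 = 6 + 22 = 28)
t(p) = 28/(13 + 3*p) (t(p) = 28/((-5)**2 + 3*(p - 4)) = 28/(25 + 3*(-4 + p)) = 28/(25 + (-12 + 3*p)) = 28/(13 + 3*p))
(242 + t(1))*(455 + 315) = (242 + 28/(13 + 3*1))*(455 + 315) = (242 + 28/(13 + 3))*770 = (242 + 28/16)*770 = (242 + 28*(1/16))*770 = (242 + 7/4)*770 = (975/4)*770 = 375375/2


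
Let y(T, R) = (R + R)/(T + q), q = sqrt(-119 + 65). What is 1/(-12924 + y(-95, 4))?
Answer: -29334439/379120745212 + 3*I*sqrt(6)/189560372606 ≈ -7.7375e-5 + 3.8766e-11*I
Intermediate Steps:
q = 3*I*sqrt(6) (q = sqrt(-54) = 3*I*sqrt(6) ≈ 7.3485*I)
y(T, R) = 2*R/(T + 3*I*sqrt(6)) (y(T, R) = (R + R)/(T + 3*I*sqrt(6)) = (2*R)/(T + 3*I*sqrt(6)) = 2*R/(T + 3*I*sqrt(6)))
1/(-12924 + y(-95, 4)) = 1/(-12924 + 2*4/(-95 + 3*I*sqrt(6))) = 1/(-12924 + 8/(-95 + 3*I*sqrt(6)))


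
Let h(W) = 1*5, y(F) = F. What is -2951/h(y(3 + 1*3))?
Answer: -2951/5 ≈ -590.20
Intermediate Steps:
h(W) = 5
-2951/h(y(3 + 1*3)) = -2951/5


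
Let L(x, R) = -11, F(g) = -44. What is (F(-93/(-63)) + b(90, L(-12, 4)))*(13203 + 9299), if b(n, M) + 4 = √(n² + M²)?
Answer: -1080096 + 22502*√8221 ≈ 9.6015e+5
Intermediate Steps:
b(n, M) = -4 + √(M² + n²) (b(n, M) = -4 + √(n² + M²) = -4 + √(M² + n²))
(F(-93/(-63)) + b(90, L(-12, 4)))*(13203 + 9299) = (-44 + (-4 + √((-11)² + 90²)))*(13203 + 9299) = (-44 + (-4 + √(121 + 8100)))*22502 = (-44 + (-4 + √8221))*22502 = (-48 + √8221)*22502 = -1080096 + 22502*√8221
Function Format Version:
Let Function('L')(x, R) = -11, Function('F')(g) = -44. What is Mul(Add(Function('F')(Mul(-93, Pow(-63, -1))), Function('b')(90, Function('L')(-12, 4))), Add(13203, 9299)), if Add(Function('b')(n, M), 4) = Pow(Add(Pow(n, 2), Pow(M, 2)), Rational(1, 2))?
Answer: Add(-1080096, Mul(22502, Pow(8221, Rational(1, 2)))) ≈ 9.6015e+5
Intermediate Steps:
Function('b')(n, M) = Add(-4, Pow(Add(Pow(M, 2), Pow(n, 2)), Rational(1, 2))) (Function('b')(n, M) = Add(-4, Pow(Add(Pow(n, 2), Pow(M, 2)), Rational(1, 2))) = Add(-4, Pow(Add(Pow(M, 2), Pow(n, 2)), Rational(1, 2))))
Mul(Add(Function('F')(Mul(-93, Pow(-63, -1))), Function('b')(90, Function('L')(-12, 4))), Add(13203, 9299)) = Mul(Add(-44, Add(-4, Pow(Add(Pow(-11, 2), Pow(90, 2)), Rational(1, 2)))), Add(13203, 9299)) = Mul(Add(-44, Add(-4, Pow(Add(121, 8100), Rational(1, 2)))), 22502) = Mul(Add(-44, Add(-4, Pow(8221, Rational(1, 2)))), 22502) = Mul(Add(-48, Pow(8221, Rational(1, 2))), 22502) = Add(-1080096, Mul(22502, Pow(8221, Rational(1, 2))))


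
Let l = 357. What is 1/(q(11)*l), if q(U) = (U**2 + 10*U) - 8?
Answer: 1/79611 ≈ 1.2561e-5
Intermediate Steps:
q(U) = -8 + U**2 + 10*U
1/(q(11)*l) = 1/((-8 + 11**2 + 10*11)*357) = 1/((-8 + 121 + 110)*357) = 1/(223*357) = 1/79611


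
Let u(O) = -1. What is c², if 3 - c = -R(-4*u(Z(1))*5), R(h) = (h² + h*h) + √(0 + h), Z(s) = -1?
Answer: 644829 + 3212*√5 ≈ 6.5201e+5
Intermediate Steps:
R(h) = √h + 2*h² (R(h) = (h² + h²) + √h = 2*h² + √h = √h + 2*h²)
c = 803 + 2*√5 (c = 3 - (-1)*(√(-4*(-1)*5) + 2*(-4*(-1)*5)²) = 3 - (-1)*(√(4*5) + 2*(4*5)²) = 3 - (-1)*(√20 + 2*20²) = 3 - (-1)*(2*√5 + 2*400) = 3 - (-1)*(2*√5 + 800) = 3 - (-1)*(800 + 2*√5) = 3 - (-800 - 2*√5) = 3 + (800 + 2*√5) = 803 + 2*√5 ≈ 807.47)
c² = (803 + 2*√5)²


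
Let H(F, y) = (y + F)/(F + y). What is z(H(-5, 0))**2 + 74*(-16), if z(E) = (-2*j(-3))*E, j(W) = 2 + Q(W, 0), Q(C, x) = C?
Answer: -1180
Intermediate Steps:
j(W) = 2 + W
H(F, y) = 1 (H(F, y) = (F + y)/(F + y) = 1)
z(E) = 2*E (z(E) = (-2*(2 - 3))*E = (-2*(-1))*E = 2*E)
z(H(-5, 0))**2 + 74*(-16) = (2*1)**2 + 74*(-16) = 2**2 - 1184 = 4 - 1184 = -1180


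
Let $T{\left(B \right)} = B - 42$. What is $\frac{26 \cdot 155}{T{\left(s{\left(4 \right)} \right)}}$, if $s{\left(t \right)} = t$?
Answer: $- \frac{2015}{19} \approx -106.05$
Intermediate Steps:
$T{\left(B \right)} = -42 + B$
$\frac{26 \cdot 155}{T{\left(s{\left(4 \right)} \right)}} = \frac{26 \cdot 155}{-42 + 4} = \frac{4030}{-38} = 4030 \left(- \frac{1}{38}\right) = - \frac{2015}{19}$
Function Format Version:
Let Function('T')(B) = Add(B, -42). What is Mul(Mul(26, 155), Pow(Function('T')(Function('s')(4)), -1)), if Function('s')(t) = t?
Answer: Rational(-2015, 19) ≈ -106.05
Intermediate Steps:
Function('T')(B) = Add(-42, B)
Mul(Mul(26, 155), Pow(Function('T')(Function('s')(4)), -1)) = Mul(Mul(26, 155), Pow(Add(-42, 4), -1)) = Mul(4030, Pow(-38, -1)) = Mul(4030, Rational(-1, 38)) = Rational(-2015, 19)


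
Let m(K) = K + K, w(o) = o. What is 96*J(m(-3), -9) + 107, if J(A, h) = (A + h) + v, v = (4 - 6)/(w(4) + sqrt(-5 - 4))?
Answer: -34093/25 + 576*I/25 ≈ -1363.7 + 23.04*I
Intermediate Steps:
m(K) = 2*K
v = -2*(4 - 3*I)/25 (v = (4 - 6)/(4 + sqrt(-5 - 4)) = -2/(4 + sqrt(-9)) = -2*(4 - 3*I)/25 ≈ -0.32 + 0.24*I)
J(A, h) = -8/25 + A + h + 6*I/25 (J(A, h) = (A + h) + (-8/25 + 6*I/25) = -8/25 + A + h + 6*I/25)
96*J(m(-3), -9) + 107 = 96*(-8/25 + 2*(-3) - 9 + 6*I/25) + 107 = 96*(-8/25 - 6 - 9 + 6*I/25) + 107 = 96*(-383/25 + 6*I/25) + 107 = (-36768/25 + 576*I/25) + 107 = -34093/25 + 576*I/25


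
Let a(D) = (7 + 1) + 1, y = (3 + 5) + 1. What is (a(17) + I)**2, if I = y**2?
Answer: 8100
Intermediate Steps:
y = 9 (y = 8 + 1 = 9)
I = 81 (I = 9**2 = 81)
a(D) = 9 (a(D) = 8 + 1 = 9)
(a(17) + I)**2 = (9 + 81)**2 = 90**2 = 8100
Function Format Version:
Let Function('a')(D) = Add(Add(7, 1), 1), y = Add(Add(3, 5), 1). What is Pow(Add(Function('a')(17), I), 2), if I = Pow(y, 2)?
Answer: 8100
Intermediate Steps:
y = 9 (y = Add(8, 1) = 9)
I = 81 (I = Pow(9, 2) = 81)
Function('a')(D) = 9 (Function('a')(D) = Add(8, 1) = 9)
Pow(Add(Function('a')(17), I), 2) = Pow(Add(9, 81), 2) = Pow(90, 2) = 8100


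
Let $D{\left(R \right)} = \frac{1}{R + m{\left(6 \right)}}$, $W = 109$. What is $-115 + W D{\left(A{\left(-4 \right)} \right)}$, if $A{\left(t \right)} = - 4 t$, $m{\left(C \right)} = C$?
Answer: $- \frac{2421}{22} \approx -110.05$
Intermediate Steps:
$D{\left(R \right)} = \frac{1}{6 + R}$ ($D{\left(R \right)} = \frac{1}{R + 6} = \frac{1}{6 + R}$)
$-115 + W D{\left(A{\left(-4 \right)} \right)} = -115 + \frac{109}{6 - -16} = -115 + \frac{109}{6 + 16} = -115 + \frac{109}{22} = - \frac{2421}{22}$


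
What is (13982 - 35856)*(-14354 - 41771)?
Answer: 1227678250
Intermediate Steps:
(13982 - 35856)*(-14354 - 41771) = -21874*(-56125) = 1227678250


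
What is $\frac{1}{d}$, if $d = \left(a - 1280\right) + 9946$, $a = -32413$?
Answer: $- \frac{1}{23747} \approx -4.2111 \cdot 10^{-5}$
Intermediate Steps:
$d = -23747$ ($d = \left(-32413 - 1280\right) + 9946 = -33693 + 9946 = -23747$)
$\frac{1}{d} = \frac{1}{-23747} = - \frac{1}{23747}$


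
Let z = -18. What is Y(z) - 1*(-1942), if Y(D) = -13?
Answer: 1929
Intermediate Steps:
Y(z) - 1*(-1942) = -13 - 1*(-1942) = -13 + 1942 = 1929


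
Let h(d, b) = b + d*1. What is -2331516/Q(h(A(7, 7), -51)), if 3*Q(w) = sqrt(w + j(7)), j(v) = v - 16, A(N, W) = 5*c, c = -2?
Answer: 3497274*I*sqrt(70)/35 ≈ 8.3601e+5*I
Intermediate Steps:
A(N, W) = -10 (A(N, W) = 5*(-2) = -10)
j(v) = -16 + v
h(d, b) = b + d
Q(w) = sqrt(-9 + w)/3 (Q(w) = sqrt(w + (-16 + 7))/3 = sqrt(w - 9)/3 = sqrt(-9 + w)/3)
-2331516/Q(h(A(7, 7), -51)) = -2331516*3/sqrt(-9 + (-51 - 10)) = -2331516*3/sqrt(-9 - 61) = -2331516*(-3*I*sqrt(70)/70) = -(-3497274)*I*sqrt(70)/35 = 3497274*I*sqrt(70)/35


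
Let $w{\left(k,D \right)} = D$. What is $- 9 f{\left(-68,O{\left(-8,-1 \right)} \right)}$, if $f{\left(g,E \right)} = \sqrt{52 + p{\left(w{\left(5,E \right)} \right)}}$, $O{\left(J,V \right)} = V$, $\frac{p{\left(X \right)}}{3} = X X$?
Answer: $- 9 \sqrt{55} \approx -66.746$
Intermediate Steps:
$p{\left(X \right)} = 3 X^{2}$ ($p{\left(X \right)} = 3 X X = 3 X^{2}$)
$f{\left(g,E \right)} = \sqrt{52 + 3 E^{2}}$
$- 9 f{\left(-68,O{\left(-8,-1 \right)} \right)} = - 9 \sqrt{52 + 3 \left(-1\right)^{2}} = - 9 \sqrt{52 + 3 \cdot 1} = - 9 \sqrt{52 + 3} = - 9 \sqrt{55}$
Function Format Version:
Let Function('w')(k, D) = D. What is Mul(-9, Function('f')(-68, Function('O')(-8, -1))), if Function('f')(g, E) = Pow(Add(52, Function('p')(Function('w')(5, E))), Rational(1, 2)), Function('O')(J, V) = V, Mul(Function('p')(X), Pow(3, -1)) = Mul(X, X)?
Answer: Mul(-9, Pow(55, Rational(1, 2))) ≈ -66.746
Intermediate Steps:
Function('p')(X) = Mul(3, Pow(X, 2)) (Function('p')(X) = Mul(3, Mul(X, X)) = Mul(3, Pow(X, 2)))
Function('f')(g, E) = Pow(Add(52, Mul(3, Pow(E, 2))), Rational(1, 2))
Mul(-9, Function('f')(-68, Function('O')(-8, -1))) = Mul(-9, Pow(Add(52, Mul(3, Pow(-1, 2))), Rational(1, 2))) = Mul(-9, Pow(Add(52, Mul(3, 1)), Rational(1, 2))) = Mul(-9, Pow(Add(52, 3), Rational(1, 2))) = Mul(-9, Pow(55, Rational(1, 2)))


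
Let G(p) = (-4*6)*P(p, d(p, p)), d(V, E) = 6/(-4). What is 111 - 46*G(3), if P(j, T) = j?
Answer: 3423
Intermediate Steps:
d(V, E) = -3/2 (d(V, E) = 6*(-¼) = -3/2)
G(p) = -24*p (G(p) = (-4*6)*p = -24*p)
111 - 46*G(3) = 111 - (-1104)*3 = 111 - 46*(-72) = 111 + 3312 = 3423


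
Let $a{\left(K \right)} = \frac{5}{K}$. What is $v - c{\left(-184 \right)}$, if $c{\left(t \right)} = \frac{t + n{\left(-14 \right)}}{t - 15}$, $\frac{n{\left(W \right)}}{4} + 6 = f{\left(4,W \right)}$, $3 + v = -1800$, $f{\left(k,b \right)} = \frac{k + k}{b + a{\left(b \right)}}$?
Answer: $- \frac{72160453}{39999} \approx -1804.1$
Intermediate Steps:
$f{\left(k,b \right)} = \frac{2 k}{b + \frac{5}{b}}$ ($f{\left(k,b \right)} = \frac{k + k}{b + \frac{5}{b}} = \frac{2 k}{b + \frac{5}{b}}$)
$v = -1803$ ($v = -3 - 1800 = -1803$)
$n{\left(W \right)} = -24 + \frac{32 W}{5 + W^{2}}$ ($n{\left(W \right)} = -24 + 4 \cdot 2 W 4 \frac{1}{5 + W^{2}} = -24 + 4 \frac{8 W}{5 + W^{2}} = -24 + \frac{32 W}{5 + W^{2}}$)
$c{\left(t \right)} = \frac{- \frac{5272}{201} + t}{-15 + t}$ ($c{\left(t \right)} = \frac{t - \left(24 - \frac{32}{-14 + \frac{5}{-14}}\right)}{t - 15} = \frac{t - \left(24 - \frac{32}{-14 + 5 \left(- \frac{1}{14}\right)}\right)}{-15 + t} = \frac{t - \left(24 - \frac{32}{-14 - \frac{5}{14}}\right)}{-15 + t} = \frac{t - \left(24 - \frac{32}{- \frac{201}{14}}\right)}{-15 + t} = \frac{t + \left(-24 + 32 \left(- \frac{14}{201}\right)\right)}{-15 + t} = \frac{t - \frac{5272}{201}}{-15 + t} = \frac{- \frac{5272}{201} + t}{-15 + t}$)
$v - c{\left(-184 \right)} = -1803 - \frac{- \frac{5272}{201} - 184}{-15 - 184} = -1803 - \frac{1}{-199} \left(- \frac{42256}{201}\right) = -1803 - \left(- \frac{1}{199}\right) \left(- \frac{42256}{201}\right) = -1803 - \frac{42256}{39999} = - \frac{72160453}{39999}$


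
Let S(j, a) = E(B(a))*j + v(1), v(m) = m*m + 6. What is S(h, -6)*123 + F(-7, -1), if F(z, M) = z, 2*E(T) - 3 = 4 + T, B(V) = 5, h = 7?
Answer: 6020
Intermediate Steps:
E(T) = 7/2 + T/2 (E(T) = 3/2 + (4 + T)/2 = 3/2 + (2 + T/2) = 7/2 + T/2)
v(m) = 6 + m² (v(m) = m² + 6 = 6 + m²)
S(j, a) = 7 + 6*j (S(j, a) = (7/2 + (½)*5)*j + (6 + 1²) = (7/2 + 5/2)*j + (6 + 1) = 6*j + 7 = 7 + 6*j)
S(h, -6)*123 + F(-7, -1) = (7 + 6*7)*123 - 7 = (7 + 42)*123 - 7 = 49*123 - 7 = 6027 - 7 = 6020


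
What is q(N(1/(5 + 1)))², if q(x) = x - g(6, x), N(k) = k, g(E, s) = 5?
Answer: 841/36 ≈ 23.361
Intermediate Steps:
q(x) = -5 + x (q(x) = x - 1*5 = x - 5 = -5 + x)
q(N(1/(5 + 1)))² = (-5 + 1/(5 + 1))² = (-5 + 1/6)² = (-5 + ⅙)² = (-29/6)² = 841/36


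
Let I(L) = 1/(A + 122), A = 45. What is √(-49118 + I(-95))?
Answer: I*√1369851735/167 ≈ 221.63*I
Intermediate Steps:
I(L) = 1/167 (I(L) = 1/(45 + 122) = 1/167)
√(-49118 + I(-95)) = √(-49118 + 1/167) = √(-8202705/167) = I*√1369851735/167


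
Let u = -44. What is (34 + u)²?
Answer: 100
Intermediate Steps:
(34 + u)² = (34 - 44)² = (-10)² = 100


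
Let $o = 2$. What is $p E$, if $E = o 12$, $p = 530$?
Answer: $12720$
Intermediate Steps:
$E = 24$ ($E = 2 \cdot 12 = 24$)
$p E = 530 \cdot 24 = 12720$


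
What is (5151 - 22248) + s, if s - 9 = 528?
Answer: -16560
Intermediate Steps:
s = 537 (s = 9 + 528 = 537)
(5151 - 22248) + s = (5151 - 22248) + 537 = -17097 + 537 = -16560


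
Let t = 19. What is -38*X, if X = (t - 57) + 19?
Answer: 722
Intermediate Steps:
X = -19 (X = (19 - 57) + 19 = -38 + 19 = -19)
-38*X = -38*(-19) = 722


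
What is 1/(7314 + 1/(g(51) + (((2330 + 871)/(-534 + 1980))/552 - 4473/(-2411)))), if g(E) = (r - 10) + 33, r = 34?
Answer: 37757054137/276155735438322 ≈ 0.00013672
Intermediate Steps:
g(E) = 57 (g(E) = (34 - 10) + 33 = 24 + 33 = 57)
1/(7314 + 1/(g(51) + (((2330 + 871)/(-534 + 1980))/552 - 4473/(-2411)))) = 1/(7314 + 1/(57 + (((2330 + 871)/(-534 + 1980))/552 - 4473/(-2411)))) = 1/(7314 + 1/(57 + ((3201/1446)*(1/552) - 4473*(-1/2411)))) = 1/(7314 + 1/(57 + ((3201*(1/1446))*(1/552) + 4473/2411))) = 1/(7314 + 1/(57 + ((1067/482)*(1/552) + 4473/2411))) = 1/(7314 + 1/(57 + (1067/266064 + 4473/2411))) = 1/(7314 + 1/(57 + 1192676809/641480304)) = 1/(7314 + 1/(37757054137/641480304)) = 1/(7314 + 641480304/37757054137) = 1/(276155735438322/37757054137) = 37757054137/276155735438322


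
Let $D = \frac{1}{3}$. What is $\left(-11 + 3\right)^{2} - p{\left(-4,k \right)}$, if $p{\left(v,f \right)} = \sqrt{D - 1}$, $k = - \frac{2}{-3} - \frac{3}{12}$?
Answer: $64 - \frac{i \sqrt{6}}{3} \approx 64.0 - 0.8165 i$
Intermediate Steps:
$D = \frac{1}{3} \approx 0.33333$
$k = \frac{5}{12}$ ($k = \left(-2\right) \left(- \frac{1}{3}\right) - \frac{1}{4} = \frac{2}{3} - \frac{1}{4} = \frac{5}{12} \approx 0.41667$)
$p{\left(v,f \right)} = \frac{i \sqrt{6}}{3}$ ($p{\left(v,f \right)} = \sqrt{\frac{1}{3} - 1} = \sqrt{- \frac{2}{3}} = \frac{i \sqrt{6}}{3}$)
$\left(-11 + 3\right)^{2} - p{\left(-4,k \right)} = \left(-11 + 3\right)^{2} - \frac{i \sqrt{6}}{3} = \left(-8\right)^{2} - \frac{i \sqrt{6}}{3} = 64 - \frac{i \sqrt{6}}{3}$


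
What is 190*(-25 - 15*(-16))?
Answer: 40850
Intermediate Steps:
190*(-25 - 15*(-16)) = 190*(-25 + 240) = 190*215 = 40850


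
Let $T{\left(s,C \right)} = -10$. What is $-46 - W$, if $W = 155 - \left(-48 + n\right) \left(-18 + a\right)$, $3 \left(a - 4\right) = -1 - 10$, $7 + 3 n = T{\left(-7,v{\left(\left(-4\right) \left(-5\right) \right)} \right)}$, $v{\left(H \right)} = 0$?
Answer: $\frac{6724}{9} \approx 747.11$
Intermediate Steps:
$n = - \frac{17}{3}$ ($n = - \frac{7}{3} + \frac{1}{3} \left(-10\right) = - \frac{7}{3} - \frac{10}{3} = - \frac{17}{3} \approx -5.6667$)
$a = \frac{1}{3}$ ($a = 4 + \frac{-1 - 10}{3} = 4 + \frac{1}{3} \left(-11\right) = 4 - \frac{11}{3} = \frac{1}{3} \approx 0.33333$)
$W = - \frac{7138}{9}$ ($W = 155 - \left(-48 - \frac{17}{3}\right) \left(-18 + \frac{1}{3}\right) = 155 - \left(- \frac{161}{3}\right) \left(- \frac{53}{3}\right) = 155 - \frac{8533}{9} = - \frac{7138}{9} \approx -793.11$)
$-46 - W = -46 - - \frac{7138}{9} = -46 + \frac{7138}{9} = \frac{6724}{9}$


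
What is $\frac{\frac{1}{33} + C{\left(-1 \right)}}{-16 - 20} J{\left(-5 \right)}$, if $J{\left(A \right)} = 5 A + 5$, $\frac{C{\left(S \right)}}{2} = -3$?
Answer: $- \frac{985}{297} \approx -3.3165$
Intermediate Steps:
$C{\left(S \right)} = -6$ ($C{\left(S \right)} = 2 \left(-3\right) = -6$)
$J{\left(A \right)} = 5 + 5 A$
$\frac{\frac{1}{33} + C{\left(-1 \right)}}{-16 - 20} J{\left(-5 \right)} = \frac{\frac{1}{33} - 6}{-16 - 20} \left(5 + 5 \left(-5\right)\right) = \frac{\frac{1}{33} - 6}{-36} \left(5 - 25\right) = \left(- \frac{197}{33}\right) \left(- \frac{1}{36}\right) \left(-20\right) = \frac{197}{1188} \left(-20\right) = - \frac{985}{297}$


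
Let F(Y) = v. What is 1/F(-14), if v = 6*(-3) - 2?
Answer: -1/20 ≈ -0.050000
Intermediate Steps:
v = -20 (v = -18 - 2 = -20)
F(Y) = -20
1/F(-14) = 1/(-20) = -1/20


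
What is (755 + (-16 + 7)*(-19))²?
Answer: 857476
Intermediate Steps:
(755 + (-16 + 7)*(-19))² = (755 - 9*(-19))² = (755 + 171)² = 926² = 857476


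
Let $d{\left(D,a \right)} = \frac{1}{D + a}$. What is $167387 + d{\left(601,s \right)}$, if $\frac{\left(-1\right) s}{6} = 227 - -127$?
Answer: $\frac{254930400}{1523} \approx 1.6739 \cdot 10^{5}$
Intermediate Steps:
$s = -2124$ ($s = - 6 \left(227 - -127\right) = - 6 \left(227 + 127\right) = \left(-6\right) 354 = -2124$)
$167387 + d{\left(601,s \right)} = 167387 + \frac{1}{601 - 2124} = 167387 + \frac{1}{-1523} = 167387 - \frac{1}{1523} = \frac{254930400}{1523}$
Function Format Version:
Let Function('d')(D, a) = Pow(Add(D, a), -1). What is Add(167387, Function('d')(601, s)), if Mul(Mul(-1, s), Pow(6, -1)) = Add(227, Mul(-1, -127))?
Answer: Rational(254930400, 1523) ≈ 1.6739e+5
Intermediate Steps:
s = -2124 (s = Mul(-6, Add(227, Mul(-1, -127))) = Mul(-6, Add(227, 127)) = Mul(-6, 354) = -2124)
Add(167387, Function('d')(601, s)) = Add(167387, Pow(Add(601, -2124), -1)) = Add(167387, Pow(-1523, -1)) = Add(167387, Rational(-1, 1523)) = Rational(254930400, 1523)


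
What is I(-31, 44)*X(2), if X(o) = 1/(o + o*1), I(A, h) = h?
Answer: 11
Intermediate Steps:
X(o) = 1/(2*o) (X(o) = 1/(o + o) = 1/(2*o))
I(-31, 44)*X(2) = 44*((½)/2) = 44*((½)*(½)) = 44*(¼) = 11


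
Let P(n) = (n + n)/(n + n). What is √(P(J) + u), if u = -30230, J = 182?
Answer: I*√30229 ≈ 173.86*I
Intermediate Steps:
P(n) = 1 (P(n) = (2*n)/((2*n)) = (2*n)*(1/(2*n)) = 1)
√(P(J) + u) = √(1 - 30230) = √(-30229) = I*√30229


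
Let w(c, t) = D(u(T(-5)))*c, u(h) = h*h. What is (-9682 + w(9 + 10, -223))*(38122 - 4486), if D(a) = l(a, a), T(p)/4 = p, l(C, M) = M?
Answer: -70030152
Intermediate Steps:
T(p) = 4*p
u(h) = h²
D(a) = a
w(c, t) = 400*c (w(c, t) = (4*(-5))²*c = (-20)²*c = 400*c)
(-9682 + w(9 + 10, -223))*(38122 - 4486) = (-9682 + 400*(9 + 10))*(38122 - 4486) = (-9682 + 400*19)*33636 = (-9682 + 7600)*33636 = -2082*33636 = -70030152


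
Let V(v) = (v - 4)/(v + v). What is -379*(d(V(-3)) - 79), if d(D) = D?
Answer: 176993/6 ≈ 29499.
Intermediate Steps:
V(v) = (-4 + v)/(2*v) (V(v) = (-4 + v)/((2*v)) = (-4 + v)*(1/(2*v)) = (-4 + v)/(2*v))
-379*(d(V(-3)) - 79) = -379*((½)*(-4 - 3)/(-3) - 79) = -379*((½)*(-⅓)*(-7) - 79) = -379*(7/6 - 79) = -379*(-467/6) = 176993/6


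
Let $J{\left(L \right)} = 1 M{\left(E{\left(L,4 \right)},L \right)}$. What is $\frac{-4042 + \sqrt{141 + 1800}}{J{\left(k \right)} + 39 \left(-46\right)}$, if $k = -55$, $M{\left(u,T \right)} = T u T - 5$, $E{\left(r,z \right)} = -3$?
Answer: $\frac{2021}{5437} - \frac{\sqrt{1941}}{10874} \approx 0.36766$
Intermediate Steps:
$M{\left(u,T \right)} = -5 + u T^{2}$ ($M{\left(u,T \right)} = u T^{2} - 5 = -5 + u T^{2}$)
$J{\left(L \right)} = -5 - 3 L^{2}$ ($J{\left(L \right)} = 1 \left(-5 - 3 L^{2}\right) = -5 - 3 L^{2}$)
$\frac{-4042 + \sqrt{141 + 1800}}{J{\left(k \right)} + 39 \left(-46\right)} = \frac{-4042 + \sqrt{141 + 1800}}{\left(-5 - 3 \left(-55\right)^{2}\right) + 39 \left(-46\right)} = \frac{-4042 + \sqrt{1941}}{\left(-5 - 9075\right) - 1794} = \frac{-4042 + \sqrt{1941}}{-9080 - 1794} = \frac{-4042 + \sqrt{1941}}{-10874} = \left(-4042 + \sqrt{1941}\right) \left(- \frac{1}{10874}\right) = \frac{2021}{5437} - \frac{\sqrt{1941}}{10874}$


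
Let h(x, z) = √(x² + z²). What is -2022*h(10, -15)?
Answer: -10110*√13 ≈ -36452.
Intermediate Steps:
-2022*h(10, -15) = -2022*√(10² + (-15)²) = -2022*√(100 + 225) = -10110*√13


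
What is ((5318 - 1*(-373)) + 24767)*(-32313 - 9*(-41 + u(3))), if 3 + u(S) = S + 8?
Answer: -975143328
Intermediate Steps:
u(S) = 5 + S (u(S) = -3 + (S + 8) = -3 + (8 + S) = 5 + S)
((5318 - 1*(-373)) + 24767)*(-32313 - 9*(-41 + u(3))) = ((5318 - 1*(-373)) + 24767)*(-32313 - 9*(-41 + (5 + 3))) = ((5318 + 373) + 24767)*(-32313 - 9*(-41 + 8)) = (5691 + 24767)*(-32313 - 9*(-33)) = 30458*(-32313 + 297) = 30458*(-32016) = -975143328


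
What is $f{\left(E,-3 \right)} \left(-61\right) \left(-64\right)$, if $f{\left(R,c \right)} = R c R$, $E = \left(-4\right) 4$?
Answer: $-2998272$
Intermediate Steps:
$E = -16$
$f{\left(R,c \right)} = c R^{2}$
$f{\left(E,-3 \right)} \left(-61\right) \left(-64\right) = - 3 \left(-16\right)^{2} \left(-61\right) \left(-64\right) = \left(-3\right) 256 \left(-61\right) \left(-64\right) = \left(-768\right) \left(-61\right) \left(-64\right) = 46848 \left(-64\right) = -2998272$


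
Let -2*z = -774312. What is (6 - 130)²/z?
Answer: 3844/96789 ≈ 0.039715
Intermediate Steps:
z = 387156 (z = -½*(-774312) = 387156)
(6 - 130)²/z = (6 - 130)²/387156 = (-124)²*(1/387156) = 15376*(1/387156) = 3844/96789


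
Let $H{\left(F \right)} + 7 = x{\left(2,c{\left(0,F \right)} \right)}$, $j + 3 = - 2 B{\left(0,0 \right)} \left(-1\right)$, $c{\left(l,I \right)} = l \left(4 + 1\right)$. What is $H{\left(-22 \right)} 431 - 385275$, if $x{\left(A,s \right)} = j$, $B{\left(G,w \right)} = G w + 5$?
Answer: $-385275$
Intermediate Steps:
$c{\left(l,I \right)} = 5 l$ ($c{\left(l,I \right)} = l 5 = 5 l$)
$B{\left(G,w \right)} = 5 + G w$
$j = 7$ ($j = -3 + - 2 \left(5 + 0 \cdot 0\right) \left(-1\right) = -3 + - 2 \left(5 + 0\right) \left(-1\right) = -3 + \left(-2\right) 5 \left(-1\right) = -3 - -10 = -3 + 10 = 7$)
$x{\left(A,s \right)} = 7$
$H{\left(F \right)} = 0$ ($H{\left(F \right)} = -7 + 7 = 0$)
$H{\left(-22 \right)} 431 - 385275 = 0 \cdot 431 - 385275 = 0 - 385275 = -385275$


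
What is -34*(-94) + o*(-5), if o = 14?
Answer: 3126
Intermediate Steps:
-34*(-94) + o*(-5) = -34*(-94) + 14*(-5) = 3196 - 70 = 3126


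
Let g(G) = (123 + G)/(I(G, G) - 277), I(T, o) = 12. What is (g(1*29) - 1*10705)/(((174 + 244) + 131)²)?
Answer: -945659/26623755 ≈ -0.035519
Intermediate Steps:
g(G) = -123/265 - G/265 (g(G) = (123 + G)/(12 - 277) = (123 + G)/(-265) = (123 + G)*(-1/265) = -123/265 - G/265)
(g(1*29) - 1*10705)/(((174 + 244) + 131)²) = ((-123/265 - 29/265) - 1*10705)/(((174 + 244) + 131)²) = ((-123/265 - 1/265*29) - 10705)/((418 + 131)²) = ((-123/265 - 29/265) - 10705)/(549²) = (-152/265 - 10705)/301401 = -2836977/265*1/301401 = -945659/26623755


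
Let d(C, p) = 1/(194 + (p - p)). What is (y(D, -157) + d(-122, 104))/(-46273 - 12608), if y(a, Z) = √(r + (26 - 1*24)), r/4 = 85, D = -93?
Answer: -1/11422914 - √38/19627 ≈ -0.00031417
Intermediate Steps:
r = 340 (r = 4*85 = 340)
d(C, p) = 1/194 (d(C, p) = 1/(194 + 0) = 1/194)
y(a, Z) = 3*√38 (y(a, Z) = √(340 + (26 - 1*24)) = √(340 + (26 - 24)) = √(340 + 2) = √342 = 3*√38)
(y(D, -157) + d(-122, 104))/(-46273 - 12608) = (3*√38 + 1/194)/(-46273 - 12608) = (1/194 + 3*√38)/(-58881) = (1/194 + 3*√38)*(-1/58881) = -1/11422914 - √38/19627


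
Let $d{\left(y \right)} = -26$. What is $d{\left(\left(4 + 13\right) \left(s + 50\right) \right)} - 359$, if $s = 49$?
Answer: $-385$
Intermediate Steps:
$d{\left(\left(4 + 13\right) \left(s + 50\right) \right)} - 359 = -26 - 359 = -385$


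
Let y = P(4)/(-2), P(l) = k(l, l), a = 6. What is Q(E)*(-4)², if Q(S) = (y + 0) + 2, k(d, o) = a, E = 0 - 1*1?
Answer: -16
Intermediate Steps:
E = -1 (E = 0 - 1 = -1)
k(d, o) = 6
P(l) = 6
y = -3 (y = 6/(-2) = 6*(-½) = -3)
Q(S) = -1 (Q(S) = (-3 + 0) + 2 = -3 + 2 = -1)
Q(E)*(-4)² = -1*(-4)² = -1*16 = -16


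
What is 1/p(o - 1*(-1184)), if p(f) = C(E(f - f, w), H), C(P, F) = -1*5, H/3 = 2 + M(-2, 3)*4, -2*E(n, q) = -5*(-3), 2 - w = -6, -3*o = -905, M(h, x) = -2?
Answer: -1/5 ≈ -0.20000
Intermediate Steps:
o = 905/3 (o = -1/3*(-905) = 905/3 ≈ 301.67)
w = 8 (w = 2 - 1*(-6) = 2 + 6 = 8)
E(n, q) = -15/2 (E(n, q) = -(-5)*(-3)/2 = -1/2*15 = -15/2)
H = -18 (H = 3*(2 - 2*4) = 3*(2 - 8) = 3*(-6) = -18)
C(P, F) = -5
p(f) = -5
1/p(o - 1*(-1184)) = 1/(-5) = -1/5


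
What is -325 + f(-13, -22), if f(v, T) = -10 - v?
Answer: -322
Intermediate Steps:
-325 + f(-13, -22) = -325 + (-10 - 1*(-13)) = -325 + (-10 + 13) = -325 + 3 = -322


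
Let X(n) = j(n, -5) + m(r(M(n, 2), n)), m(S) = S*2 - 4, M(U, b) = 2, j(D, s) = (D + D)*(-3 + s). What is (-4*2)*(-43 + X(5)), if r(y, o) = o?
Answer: 936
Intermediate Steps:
j(D, s) = 2*D*(-3 + s) (j(D, s) = (2*D)*(-3 + s) = 2*D*(-3 + s))
m(S) = -4 + 2*S (m(S) = 2*S - 4 = -4 + 2*S)
X(n) = -4 - 14*n (X(n) = 2*n*(-3 - 5) + (-4 + 2*n) = 2*n*(-8) + (-4 + 2*n) = -16*n + (-4 + 2*n) = -4 - 14*n)
(-4*2)*(-43 + X(5)) = (-4*2)*(-43 + (-4 - 14*5)) = -8*(-43 + (-4 - 70)) = -8*(-43 - 74) = -8*(-117) = 936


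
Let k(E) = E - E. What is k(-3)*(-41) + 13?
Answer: 13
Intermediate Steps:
k(E) = 0
k(-3)*(-41) + 13 = 0*(-41) + 13 = 0 + 13 = 13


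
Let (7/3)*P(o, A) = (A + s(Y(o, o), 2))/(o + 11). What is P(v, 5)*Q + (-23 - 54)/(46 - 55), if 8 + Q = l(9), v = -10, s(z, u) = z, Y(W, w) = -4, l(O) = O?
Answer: 566/63 ≈ 8.9841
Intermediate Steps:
Q = 1 (Q = -8 + 9 = 1)
P(o, A) = 3*(-4 + A)/(7*(11 + o)) (P(o, A) = 3*((A - 4)/(o + 11))/7 = 3*((-4 + A)/(11 + o))/7 = 3*(-4 + A)/(7*(11 + o)))
P(v, 5)*Q + (-23 - 54)/(46 - 55) = (3*(-4 + 5)/(7*(11 - 10)))*1 + (-23 - 54)/(46 - 55) = ((3/7)*1/1)*1 - 77/(-9) = ((3/7)*1*1)*1 - 77*(-1/9) = (3/7)*1 + 77/9 = 3/7 + 77/9 = 566/63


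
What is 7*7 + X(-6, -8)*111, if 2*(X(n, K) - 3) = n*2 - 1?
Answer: -679/2 ≈ -339.50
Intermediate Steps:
X(n, K) = 5/2 + n (X(n, K) = 3 + (n*2 - 1)/2 = 3 + (2*n - 1)/2 = 3 + (-1 + 2*n)/2 = 3 + (-½ + n) = 5/2 + n)
7*7 + X(-6, -8)*111 = 7*7 + (5/2 - 6)*111 = 49 - 7/2*111 = 49 - 777/2 = -679/2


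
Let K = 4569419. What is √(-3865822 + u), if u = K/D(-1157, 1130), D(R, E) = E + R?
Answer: I*√326839839/9 ≈ 2008.7*I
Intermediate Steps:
u = -4569419/27 (u = 4569419/(1130 - 1157) = 4569419/(-27) = 4569419*(-1/27) = -4569419/27 ≈ -1.6924e+5)
√(-3865822 + u) = √(-3865822 - 4569419/27) = √(-108946613/27) = I*√326839839/9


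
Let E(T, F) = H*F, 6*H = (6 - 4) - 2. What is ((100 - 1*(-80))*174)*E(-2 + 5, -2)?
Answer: 0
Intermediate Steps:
H = 0 (H = ((6 - 4) - 2)/6 = (2 - 2)/6 = (⅙)*0 = 0)
E(T, F) = 0 (E(T, F) = 0*F = 0)
((100 - 1*(-80))*174)*E(-2 + 5, -2) = ((100 - 1*(-80))*174)*0 = ((100 + 80)*174)*0 = (180*174)*0 = 31320*0 = 0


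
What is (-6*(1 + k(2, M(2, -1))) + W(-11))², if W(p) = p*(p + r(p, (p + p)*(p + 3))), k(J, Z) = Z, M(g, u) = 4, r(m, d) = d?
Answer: 3404025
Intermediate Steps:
W(p) = p*(p + 2*p*(3 + p)) (W(p) = p*(p + (p + p)*(p + 3)) = p*(p + (2*p)*(3 + p)) = p*(p + 2*p*(3 + p)))
(-6*(1 + k(2, M(2, -1))) + W(-11))² = (-6*(1 + 4) + (-11)²*(7 + 2*(-11)))² = (-6*5 + 121*(7 - 22))² = (-30 + 121*(-15))² = (-30 - 1815)² = (-1845)² = 3404025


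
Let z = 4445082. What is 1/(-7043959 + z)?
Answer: -1/2598877 ≈ -3.8478e-7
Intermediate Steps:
1/(-7043959 + z) = 1/(-7043959 + 4445082) = 1/(-2598877) = -1/2598877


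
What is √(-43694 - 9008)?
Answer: I*√52702 ≈ 229.57*I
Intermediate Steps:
√(-43694 - 9008) = √(-52702) = I*√52702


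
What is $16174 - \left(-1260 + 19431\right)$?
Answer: $-1997$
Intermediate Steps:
$16174 - \left(-1260 + 19431\right) = 16174 - 18171 = -1997$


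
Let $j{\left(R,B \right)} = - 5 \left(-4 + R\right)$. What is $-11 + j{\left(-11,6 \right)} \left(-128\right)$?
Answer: $-9611$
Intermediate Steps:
$j{\left(R,B \right)} = 20 - 5 R$
$-11 + j{\left(-11,6 \right)} \left(-128\right) = -11 + \left(20 - -55\right) \left(-128\right) = -11 + \left(20 + 55\right) \left(-128\right) = -11 + 75 \left(-128\right) = -11 - 9600 = -9611$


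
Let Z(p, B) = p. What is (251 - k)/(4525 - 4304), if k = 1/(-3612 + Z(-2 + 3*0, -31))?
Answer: 907115/798694 ≈ 1.1357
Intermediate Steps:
k = -1/3614 (k = 1/(-3612 + (-2 + 3*0)) = 1/(-3612 + (-2 + 0)) = 1/(-3612 - 2) = 1/(-3614) = -1/3614 ≈ -0.00027670)
(251 - k)/(4525 - 4304) = (251 - 1*(-1/3614))/(4525 - 4304) = (251 + 1/3614)/221 = (907115/3614)*(1/221) = 907115/798694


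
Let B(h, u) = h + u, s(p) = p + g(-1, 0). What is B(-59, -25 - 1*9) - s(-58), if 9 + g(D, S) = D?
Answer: -25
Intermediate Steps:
g(D, S) = -9 + D
s(p) = -10 + p (s(p) = p + (-9 - 1) = p - 10 = -10 + p)
B(-59, -25 - 1*9) - s(-58) = (-59 + (-25 - 1*9)) - (-10 - 58) = (-59 + (-25 - 9)) - 1*(-68) = (-59 - 34) + 68 = -93 + 68 = -25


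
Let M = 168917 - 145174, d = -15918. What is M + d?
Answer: 7825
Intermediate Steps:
M = 23743
M + d = 23743 - 15918 = 7825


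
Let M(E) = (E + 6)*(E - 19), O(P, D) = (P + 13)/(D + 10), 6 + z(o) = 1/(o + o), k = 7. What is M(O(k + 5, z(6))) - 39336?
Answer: -94820550/2401 ≈ -39492.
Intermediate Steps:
z(o) = -6 + 1/(2*o) (z(o) = -6 + 1/(o + o) = -6 + 1/(2*o))
O(P, D) = (13 + P)/(10 + D)
M(E) = (-19 + E)*(6 + E) (M(E) = (6 + E)*(-19 + E) = (-19 + E)*(6 + E))
M(O(k + 5, z(6))) - 39336 = (-114 + ((13 + (7 + 5))/(10 + (-6 + (½)/6)))² - 13*(13 + (7 + 5))/(10 + (-6 + (½)/6))) - 39336 = (-114 + ((13 + 12)/(10 + (-6 + (½)*(⅙))))² - 13*(13 + 12)/(10 + (-6 + (½)*(⅙)))) - 39336 = (-114 + (25/(10 + (-6 + 1/12)))² - 13*25/(10 + (-6 + 1/12))) - 39336 = (-114 + (25/(10 - 71/12))² - 13*25/(10 - 71/12)) - 39336 = (-114 + (25/(49/12))² - 13*25/49/12) - 39336 = (-114 + ((12/49)*25)² - 156*25/49) - 39336 = (-114 + (300/49)² - 13*300/49) - 39336 = (-114 + 90000/2401 - 3900/49) - 39336 = -374814/2401 - 39336 = -94820550/2401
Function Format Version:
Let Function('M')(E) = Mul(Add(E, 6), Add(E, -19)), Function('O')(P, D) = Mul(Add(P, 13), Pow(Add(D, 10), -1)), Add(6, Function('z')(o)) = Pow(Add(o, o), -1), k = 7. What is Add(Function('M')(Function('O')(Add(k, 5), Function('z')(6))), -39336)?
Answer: Rational(-94820550, 2401) ≈ -39492.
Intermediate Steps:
Function('z')(o) = Add(-6, Mul(Rational(1, 2), Pow(o, -1))) (Function('z')(o) = Add(-6, Pow(Add(o, o), -1)) = Add(-6, Pow(Mul(2, o), -1)) = Add(-6, Mul(Rational(1, 2), Pow(o, -1))))
Function('O')(P, D) = Mul(Pow(Add(10, D), -1), Add(13, P)) (Function('O')(P, D) = Mul(Add(13, P), Pow(Add(10, D), -1)) = Mul(Pow(Add(10, D), -1), Add(13, P)))
Function('M')(E) = Mul(Add(-19, E), Add(6, E)) (Function('M')(E) = Mul(Add(6, E), Add(-19, E)) = Mul(Add(-19, E), Add(6, E)))
Add(Function('M')(Function('O')(Add(k, 5), Function('z')(6))), -39336) = Add(Add(-114, Pow(Mul(Pow(Add(10, Add(-6, Mul(Rational(1, 2), Pow(6, -1)))), -1), Add(13, Add(7, 5))), 2), Mul(-13, Mul(Pow(Add(10, Add(-6, Mul(Rational(1, 2), Pow(6, -1)))), -1), Add(13, Add(7, 5))))), -39336) = Add(Add(-114, Pow(Mul(Pow(Add(10, Add(-6, Mul(Rational(1, 2), Rational(1, 6)))), -1), Add(13, 12)), 2), Mul(-13, Mul(Pow(Add(10, Add(-6, Mul(Rational(1, 2), Rational(1, 6)))), -1), Add(13, 12)))), -39336) = Add(Add(-114, Pow(Mul(Pow(Add(10, Add(-6, Rational(1, 12))), -1), 25), 2), Mul(-13, Mul(Pow(Add(10, Add(-6, Rational(1, 12))), -1), 25))), -39336) = Add(Add(-114, Pow(Mul(Pow(Add(10, Rational(-71, 12)), -1), 25), 2), Mul(-13, Mul(Pow(Add(10, Rational(-71, 12)), -1), 25))), -39336) = Add(Add(-114, Pow(Mul(Pow(Rational(49, 12), -1), 25), 2), Mul(-13, Mul(Pow(Rational(49, 12), -1), 25))), -39336) = Add(Add(-114, Pow(Mul(Rational(12, 49), 25), 2), Mul(-13, Mul(Rational(12, 49), 25))), -39336) = Add(Add(-114, Pow(Rational(300, 49), 2), Mul(-13, Rational(300, 49))), -39336) = Add(Add(-114, Rational(90000, 2401), Rational(-3900, 49)), -39336) = Add(Rational(-374814, 2401), -39336) = Rational(-94820550, 2401)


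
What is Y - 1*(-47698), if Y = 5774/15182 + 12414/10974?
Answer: 662257108524/13883939 ≈ 47700.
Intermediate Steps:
Y = 20986102/13883939 (Y = 5774*(1/15182) + 12414*(1/10974) = 2887/7591 + 2069/1829 = 20986102/13883939 ≈ 1.5115)
Y - 1*(-47698) = 20986102/13883939 - 1*(-47698) = 20986102/13883939 + 47698 = 662257108524/13883939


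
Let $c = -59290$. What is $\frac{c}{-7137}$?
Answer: $\frac{59290}{7137} \approx 8.3074$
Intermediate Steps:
$\frac{c}{-7137} = - \frac{59290}{-7137} = \left(-59290\right) \left(- \frac{1}{7137}\right) = \frac{59290}{7137}$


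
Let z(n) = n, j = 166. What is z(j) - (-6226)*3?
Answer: 18844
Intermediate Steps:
z(j) - (-6226)*3 = 166 - (-6226)*3 = 166 - 1*(-18678) = 166 + 18678 = 18844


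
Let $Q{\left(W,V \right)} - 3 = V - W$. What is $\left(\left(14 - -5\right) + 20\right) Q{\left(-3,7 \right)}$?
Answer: $507$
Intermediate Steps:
$Q{\left(W,V \right)} = 3 + V - W$ ($Q{\left(W,V \right)} = 3 + \left(V - W\right) = 3 + V - W$)
$\left(\left(14 - -5\right) + 20\right) Q{\left(-3,7 \right)} = \left(\left(14 - -5\right) + 20\right) \left(3 + 7 - -3\right) = \left(\left(14 + 5\right) + 20\right) \left(3 + 7 + 3\right) = \left(19 + 20\right) 13 = 39 \cdot 13 = 507$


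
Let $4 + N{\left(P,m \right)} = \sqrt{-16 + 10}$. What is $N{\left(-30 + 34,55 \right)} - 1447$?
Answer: $-1451 + i \sqrt{6} \approx -1451.0 + 2.4495 i$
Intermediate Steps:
$N{\left(P,m \right)} = -4 + i \sqrt{6}$ ($N{\left(P,m \right)} = -4 + \sqrt{-16 + 10} = -4 + \sqrt{-6} = -4 + i \sqrt{6}$)
$N{\left(-30 + 34,55 \right)} - 1447 = \left(-4 + i \sqrt{6}\right) - 1447 = -1451 + i \sqrt{6}$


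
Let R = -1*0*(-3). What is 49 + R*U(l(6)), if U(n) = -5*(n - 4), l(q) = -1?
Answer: 49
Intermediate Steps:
U(n) = 20 - 5*n (U(n) = -5*(-4 + n) = 20 - 5*n)
R = 0 (R = 0*(-3) = 0)
49 + R*U(l(6)) = 49 + 0*(20 - 5*(-1)) = 49 + 0*(20 + 5) = 49 + 0*25 = 49 + 0 = 49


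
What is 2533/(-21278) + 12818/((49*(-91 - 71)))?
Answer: -146424179/84452382 ≈ -1.7338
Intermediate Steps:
2533/(-21278) + 12818/((49*(-91 - 71))) = 2533*(-1/21278) + 12818/((49*(-162))) = -2533/21278 + 12818/(-7938) = -2533/21278 + 12818*(-1/7938) = -2533/21278 - 6409/3969 = -146424179/84452382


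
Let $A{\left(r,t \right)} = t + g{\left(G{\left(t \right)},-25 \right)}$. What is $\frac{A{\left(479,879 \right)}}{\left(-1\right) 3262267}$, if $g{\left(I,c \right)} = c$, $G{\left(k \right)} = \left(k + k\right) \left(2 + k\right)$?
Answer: $- \frac{854}{3262267} \approx -0.00026178$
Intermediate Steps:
$G{\left(k \right)} = 2 k \left(2 + k\right)$
$A{\left(r,t \right)} = -25 + t$ ($A{\left(r,t \right)} = t - 25 = -25 + t$)
$\frac{A{\left(479,879 \right)}}{\left(-1\right) 3262267} = \frac{-25 + 879}{\left(-1\right) 3262267} = \frac{854}{-3262267} = 854 \left(- \frac{1}{3262267}\right) = - \frac{854}{3262267}$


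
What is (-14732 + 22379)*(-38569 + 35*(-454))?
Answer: -416447973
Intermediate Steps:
(-14732 + 22379)*(-38569 + 35*(-454)) = 7647*(-38569 - 15890) = 7647*(-54459) = -416447973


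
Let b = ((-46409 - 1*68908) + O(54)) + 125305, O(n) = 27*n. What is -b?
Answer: -11446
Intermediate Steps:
b = 11446 (b = ((-46409 - 1*68908) + 27*54) + 125305 = ((-46409 - 68908) + 1458) + 125305 = (-115317 + 1458) + 125305 = -113859 + 125305 = 11446)
-b = -1*11446 = -11446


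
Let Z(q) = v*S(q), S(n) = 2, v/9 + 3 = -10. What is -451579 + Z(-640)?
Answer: -451813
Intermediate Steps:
v = -117 (v = -27 + 9*(-10) = -27 - 90 = -117)
Z(q) = -234 (Z(q) = -117*2 = -234)
-451579 + Z(-640) = -451579 - 234 = -451813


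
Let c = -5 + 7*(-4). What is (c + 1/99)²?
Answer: 10666756/9801 ≈ 1088.3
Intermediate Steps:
c = -33 (c = -5 - 28 = -33)
(c + 1/99)² = (-33 + 1/99)² = (-3266/99)² = 10666756/9801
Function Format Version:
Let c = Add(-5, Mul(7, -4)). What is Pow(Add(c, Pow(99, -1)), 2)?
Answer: Rational(10666756, 9801) ≈ 1088.3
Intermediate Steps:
c = -33 (c = Add(-5, -28) = -33)
Pow(Add(c, Pow(99, -1)), 2) = Pow(Add(-33, Pow(99, -1)), 2) = Pow(Add(-33, Rational(1, 99)), 2) = Pow(Rational(-3266, 99), 2) = Rational(10666756, 9801)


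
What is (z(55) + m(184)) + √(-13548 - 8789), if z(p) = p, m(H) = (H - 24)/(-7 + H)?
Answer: 9895/177 + I*√22337 ≈ 55.904 + 149.46*I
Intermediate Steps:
m(H) = (-24 + H)/(-7 + H)
(z(55) + m(184)) + √(-13548 - 8789) = (55 + (-24 + 184)/(-7 + 184)) + √(-13548 - 8789) = (55 + 160/177) + √(-22337) = (55 + (1/177)*160) + I*√22337 = (55 + 160/177) + I*√22337 = 9895/177 + I*√22337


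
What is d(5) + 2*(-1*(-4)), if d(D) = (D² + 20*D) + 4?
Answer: 137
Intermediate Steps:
d(D) = 4 + D² + 20*D
d(5) + 2*(-1*(-4)) = (4 + 5² + 20*5) + 2*(-1*(-4)) = (4 + 25 + 100) + 2*4 = 129 + 8 = 137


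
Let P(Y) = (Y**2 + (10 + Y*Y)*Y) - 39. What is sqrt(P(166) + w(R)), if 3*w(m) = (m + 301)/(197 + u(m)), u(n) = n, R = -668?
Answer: 2*sqrt(255309777853)/471 ≈ 2145.6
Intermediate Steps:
P(Y) = -39 + Y**2 + Y*(10 + Y**2) (P(Y) = (Y**2 + (10 + Y**2)*Y) - 39 = (Y**2 + Y*(10 + Y**2)) - 39 = -39 + Y**2 + Y*(10 + Y**2))
w(m) = (301 + m)/(3*(197 + m)) (w(m) = ((m + 301)/(197 + m))/3 = ((301 + m)/(197 + m))/3 = (301 + m)/(3*(197 + m)))
sqrt(P(166) + w(R)) = sqrt((-39 + 166**2 + 166**3 + 10*166) + (301 - 668)/(3*(197 - 668))) = sqrt((-39 + 27556 + 4574296 + 1660) + (1/3)*(-367)/(-471)) = sqrt(4603473 + (1/3)*(-1/471)*(-367)) = sqrt(4603473 + 367/1413) = sqrt(6504707716/1413) = 2*sqrt(255309777853)/471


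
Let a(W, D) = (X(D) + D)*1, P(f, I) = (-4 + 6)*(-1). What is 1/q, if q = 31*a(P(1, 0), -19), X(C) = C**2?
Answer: 1/10602 ≈ 9.4322e-5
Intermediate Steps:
P(f, I) = -2 (P(f, I) = 2*(-1) = -2)
a(W, D) = D + D**2 (a(W, D) = (D**2 + D)*1 = (D + D**2)*1 = D + D**2)
q = 10602 (q = 31*(-19*(1 - 19)) = 31*(-19*(-18)) = 31*342 = 10602)
1/q = 1/10602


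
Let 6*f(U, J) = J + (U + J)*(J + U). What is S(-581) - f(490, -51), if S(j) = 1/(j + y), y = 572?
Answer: -289006/9 ≈ -32112.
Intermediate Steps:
S(j) = 1/(572 + j) (S(j) = 1/(j + 572) = 1/(572 + j))
f(U, J) = J/6 + (J + U)²/6 (f(U, J) = (J + (U + J)*(J + U))/6 = (J + (J + U)*(J + U))/6 = (J + (J + U)²)/6 = J/6 + (J + U)²/6)
S(-581) - f(490, -51) = 1/(572 - 581) - ((⅙)*(-51) + (-51 + 490)²/6) = 1/(-9) - (-17/2 + (⅙)*439²) = -⅑ - (-17/2 + (⅙)*192721) = -⅑ - (-17/2 + 192721/6) = -⅑ - 1*96335/3 = -⅑ - 96335/3 = -289006/9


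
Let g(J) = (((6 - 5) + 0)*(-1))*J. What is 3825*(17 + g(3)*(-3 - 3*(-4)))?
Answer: -38250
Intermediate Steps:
g(J) = -J (g(J) = ((1 + 0)*(-1))*J = (1*(-1))*J = -J)
3825*(17 + g(3)*(-3 - 3*(-4))) = 3825*(17 + (-1*3)*(-3 - 3*(-4))) = 3825*(17 - 3*(-3 + 12)) = 3825*(17 - 3*9) = 3825*(17 - 27) = 3825*(-10) = -38250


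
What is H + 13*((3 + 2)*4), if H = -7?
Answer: 253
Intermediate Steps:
H + 13*((3 + 2)*4) = -7 + 13*((3 + 2)*4) = -7 + 13*(5*4) = -7 + 13*20 = -7 + 260 = 253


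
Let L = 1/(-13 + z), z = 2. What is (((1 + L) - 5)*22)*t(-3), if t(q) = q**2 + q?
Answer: -540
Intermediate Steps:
L = -1/11 (L = 1/(-13 + 2) = 1/(-11) = -1/11 ≈ -0.090909)
t(q) = q + q**2
(((1 + L) - 5)*22)*t(-3) = (((1 - 1/11) - 5)*22)*(-3*(1 - 3)) = ((10/11 - 5)*22)*(-3*(-2)) = -45/11*22*6 = -90*6 = -540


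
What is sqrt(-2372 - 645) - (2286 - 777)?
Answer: -1509 + I*sqrt(3017) ≈ -1509.0 + 54.927*I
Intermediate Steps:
sqrt(-2372 - 645) - (2286 - 777) = sqrt(-3017) - 1*1509 = I*sqrt(3017) - 1509 = -1509 + I*sqrt(3017)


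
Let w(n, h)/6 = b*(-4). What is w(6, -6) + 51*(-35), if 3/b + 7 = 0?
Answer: -12423/7 ≈ -1774.7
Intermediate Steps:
b = -3/7 (b = 3/(-7 + 0) = 3/(-7) = 3*(-⅐) = -3/7 ≈ -0.42857)
w(n, h) = 72/7 (w(n, h) = 6*(-3/7*(-4)) = 6*(12/7) = 72/7)
w(6, -6) + 51*(-35) = 72/7 + 51*(-35) = 72/7 - 1785 = -12423/7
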